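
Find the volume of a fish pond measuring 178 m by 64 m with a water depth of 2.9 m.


Base area = L * W = 178 * 64 = 11392 m^2
Volume = area * depth = 11392 * 2.9 = 33036.8 m^3

33036.8 m^3


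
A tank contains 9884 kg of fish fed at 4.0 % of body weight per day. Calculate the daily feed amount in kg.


Feeding rate fraction = 4.0% / 100 = 0.04
Daily feed = 9884 kg * 0.04 = 395.36 kg/day

395.36 kg/day


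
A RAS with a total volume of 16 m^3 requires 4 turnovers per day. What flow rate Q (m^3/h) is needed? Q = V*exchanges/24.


Daily recirculation volume = 16 m^3 * 4 = 64 m^3/day
Flow rate Q = daily volume / 24 h = 64 / 24 = 2.66667 m^3/h

2.66667 m^3/h


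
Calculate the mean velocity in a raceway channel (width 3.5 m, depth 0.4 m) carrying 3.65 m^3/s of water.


Cross-sectional area = W * d = 3.5 * 0.4 = 1.4 m^2
Velocity = Q / A = 3.65 / 1.4 = 2.60714 m/s

2.60714 m/s


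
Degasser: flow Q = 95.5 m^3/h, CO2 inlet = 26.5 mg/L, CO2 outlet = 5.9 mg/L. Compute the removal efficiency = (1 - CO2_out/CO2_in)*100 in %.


CO2_out / CO2_in = 5.9 / 26.5 = 0.22264151
Fraction remaining = 0.22264151
efficiency = (1 - 0.22264151) * 100 = 77.7358 %

77.7358 %


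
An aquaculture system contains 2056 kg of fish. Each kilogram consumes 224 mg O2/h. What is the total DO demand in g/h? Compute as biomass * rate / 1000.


Total O2 consumption (mg/h) = 2056 kg * 224 mg/(kg*h) = 460544 mg/h
Convert to g/h: 460544 / 1000 = 460.544 g/h

460.544 g/h


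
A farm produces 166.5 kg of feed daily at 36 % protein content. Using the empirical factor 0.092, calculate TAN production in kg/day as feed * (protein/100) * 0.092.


Protein in feed = 166.5 * 36/100 = 59.94 kg/day
TAN = protein * 0.092 = 59.94 * 0.092 = 5.51448 kg/day

5.51448 kg/day


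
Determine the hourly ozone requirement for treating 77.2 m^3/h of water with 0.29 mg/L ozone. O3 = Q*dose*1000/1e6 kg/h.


O3 demand (mg/h) = Q * dose * 1000 = 77.2 * 0.29 * 1000 = 22388 mg/h
Convert mg to kg: 22388 / 1e6 = 0.022388 kg/h

0.022388 kg/h


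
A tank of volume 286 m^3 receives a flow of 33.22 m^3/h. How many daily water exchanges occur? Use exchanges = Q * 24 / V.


Daily flow volume = 33.22 m^3/h * 24 h = 797.28 m^3/day
Exchanges = daily flow / tank volume = 797.28 / 286 = 2.78769 exchanges/day

2.78769 exchanges/day


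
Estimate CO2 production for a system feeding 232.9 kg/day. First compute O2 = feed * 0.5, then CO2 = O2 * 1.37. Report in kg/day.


O2 = 232.9 * 0.5 = 116.45
CO2 = 116.45 * 1.37 = 159.5365

159.5365 kg/day


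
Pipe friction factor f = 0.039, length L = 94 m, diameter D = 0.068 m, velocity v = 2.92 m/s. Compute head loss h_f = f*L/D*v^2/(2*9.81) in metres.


v^2 = 2.92^2 = 8.5264 m^2/s^2
L/D = 94/0.068 = 1382.3529
h_f = f*(L/D)*v^2/(2g) = 0.039 * 1382.3529 * 8.5264 / 19.62 = 23.4288 m

23.4288 m


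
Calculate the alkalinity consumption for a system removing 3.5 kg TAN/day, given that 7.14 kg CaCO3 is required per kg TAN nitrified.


Alkalinity factor: 7.14 kg CaCO3 consumed per kg TAN nitrified
alk = 3.5 kg TAN * 7.14 = 24.99 kg CaCO3/day

24.99 kg CaCO3/day


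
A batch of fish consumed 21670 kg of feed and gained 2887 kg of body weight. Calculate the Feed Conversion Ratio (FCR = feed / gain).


FCR = feed consumed / weight gained
FCR = 21670 kg / 2887 kg = 7.50606

7.50606


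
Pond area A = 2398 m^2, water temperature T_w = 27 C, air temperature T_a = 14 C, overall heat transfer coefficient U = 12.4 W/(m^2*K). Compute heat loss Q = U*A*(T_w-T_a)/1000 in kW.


Temperature difference dT = 27 - 14 = 13 K
Heat loss (W) = U * A * dT = 12.4 * 2398 * 13 = 386557.6 W
Convert to kW: 386557.6 / 1000 = 386.5576 kW

386.5576 kW


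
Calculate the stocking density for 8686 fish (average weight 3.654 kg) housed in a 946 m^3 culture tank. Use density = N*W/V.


Total biomass = 8686 fish * 3.654 kg = 31738.644 kg
Density = total biomass / volume = 31738.644 / 946 = 33.5504 kg/m^3

33.5504 kg/m^3


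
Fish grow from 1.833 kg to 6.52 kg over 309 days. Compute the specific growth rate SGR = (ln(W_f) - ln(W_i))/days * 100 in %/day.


ln(W_f) = ln(6.52) = 1.8748744
ln(W_i) = ln(1.833) = 0.60595397
ln(W_f) - ln(W_i) = 1.8748744 - 0.60595397 = 1.2689204
SGR = 1.2689204 / 309 * 100 = 0.410654 %/day

0.410654 %/day


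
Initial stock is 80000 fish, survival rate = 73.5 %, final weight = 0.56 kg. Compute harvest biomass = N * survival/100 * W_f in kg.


Survivors = 80000 * 73.5/100 = 58800 fish
Harvest biomass = survivors * W_f = 58800 * 0.56 = 32928 kg

32928 kg


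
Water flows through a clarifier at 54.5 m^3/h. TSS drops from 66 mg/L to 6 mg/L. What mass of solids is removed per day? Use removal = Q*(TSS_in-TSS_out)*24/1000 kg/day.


Concentration drop: TSS_in - TSS_out = 66 - 6 = 60 mg/L
Hourly solids removed = Q * dTSS = 54.5 m^3/h * 60 mg/L = 3270 g/h  (m^3/h * mg/L = g/h)
Daily solids removed = 3270 * 24 = 78480 g/day
Convert g to kg: 78480 / 1000 = 78.48 kg/day

78.48 kg/day


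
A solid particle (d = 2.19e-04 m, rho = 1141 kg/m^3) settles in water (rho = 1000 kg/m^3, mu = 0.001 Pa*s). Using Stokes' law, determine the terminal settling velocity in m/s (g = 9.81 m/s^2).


Density difference: rho_p - rho_f = 1141 - 1000 = 141 kg/m^3
d^2 = (2.19e-04)^2 = 4.7961e-08 m^2
Numerator = (rho_p - rho_f) * g * d^2 = 141 * 9.81 * 4.7961e-08 = 6.6340135e-05
Denominator = 18 * mu = 18 * 0.001 = 0.018
v_s = 6.6340135e-05 / 0.018 = 0.00368556 m/s
Check: Re = rho_f * v_s * d / mu = 1000 * 0.00368556 * 2.19e-04 / 0.001 = 0.807 < 1, so Stokes' law applies.

0.00368556 m/s


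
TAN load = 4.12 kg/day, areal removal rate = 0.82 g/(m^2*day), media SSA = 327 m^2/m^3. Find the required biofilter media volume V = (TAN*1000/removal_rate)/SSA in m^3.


A = 4.12*1000 / 0.82 = 5024.3902 m^2
V = 5024.3902 / 327 = 15.3651

15.3651 m^3


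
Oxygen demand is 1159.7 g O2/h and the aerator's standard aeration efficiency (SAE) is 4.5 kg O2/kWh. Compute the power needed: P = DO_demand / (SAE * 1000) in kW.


SAE in g O2/kWh = 4.5 * 1000 = 4500 g/kWh
P = DO_demand / SAE_g = 1159.7 / 4500 = 0.257711 kW

0.257711 kW


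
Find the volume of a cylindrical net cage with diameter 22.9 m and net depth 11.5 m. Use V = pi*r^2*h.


r = d/2 = 22.9/2 = 11.45 m
Base area = pi*r^2 = pi*11.45^2 = 411.87065 m^2
Volume = 411.87065 * 11.5 = 4736.51 m^3

4736.51 m^3


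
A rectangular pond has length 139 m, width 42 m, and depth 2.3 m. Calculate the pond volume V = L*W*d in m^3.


Base area = L * W = 139 * 42 = 5838 m^2
Volume = area * depth = 5838 * 2.3 = 13427.4 m^3

13427.4 m^3


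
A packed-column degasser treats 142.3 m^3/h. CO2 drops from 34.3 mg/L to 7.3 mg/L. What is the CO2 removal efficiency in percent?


CO2_out / CO2_in = 7.3 / 34.3 = 0.21282799
Fraction remaining = 0.21282799
efficiency = (1 - 0.21282799) * 100 = 78.7172 %

78.7172 %


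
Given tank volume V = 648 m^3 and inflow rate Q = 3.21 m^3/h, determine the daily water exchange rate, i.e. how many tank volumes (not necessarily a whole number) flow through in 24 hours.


Daily flow volume = 3.21 m^3/h * 24 h = 77.04 m^3/day
Exchanges = daily flow / tank volume = 77.04 / 648 = 0.118889 exchanges/day

0.118889 exchanges/day


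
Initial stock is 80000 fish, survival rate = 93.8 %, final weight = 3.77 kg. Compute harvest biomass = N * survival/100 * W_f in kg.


Survivors = 80000 * 93.8/100 = 75040 fish
Harvest biomass = survivors * W_f = 75040 * 3.77 = 282900.8 kg

282900.8 kg


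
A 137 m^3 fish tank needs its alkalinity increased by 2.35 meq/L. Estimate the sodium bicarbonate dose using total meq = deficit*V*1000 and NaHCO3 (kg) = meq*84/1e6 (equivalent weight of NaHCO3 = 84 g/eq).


Tank volume in L = 137 m^3 * 1000 = 137000 L
Total meq required = 2.35 meq/L * 137000 L = 321950 meq
NaHCO3 mass = 321950 meq * 84 mg/meq / 1e6 = 27.0438 kg

27.0438 kg


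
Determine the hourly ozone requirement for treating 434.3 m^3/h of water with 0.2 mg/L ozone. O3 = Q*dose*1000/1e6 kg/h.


O3 demand (mg/h) = Q * dose * 1000 = 434.3 * 0.2 * 1000 = 86860 mg/h
Convert mg to kg: 86860 / 1e6 = 0.08686 kg/h

0.08686 kg/h


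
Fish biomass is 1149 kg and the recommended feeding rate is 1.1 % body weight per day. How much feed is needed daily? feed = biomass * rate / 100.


Feeding rate fraction = 1.1% / 100 = 0.011
Daily feed = 1149 kg * 0.011 = 12.639 kg/day

12.639 kg/day


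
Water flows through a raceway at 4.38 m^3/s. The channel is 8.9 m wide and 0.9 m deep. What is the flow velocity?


Cross-sectional area = W * d = 8.9 * 0.9 = 8.01 m^2
Velocity = Q / A = 4.38 / 8.01 = 0.546816 m/s

0.546816 m/s


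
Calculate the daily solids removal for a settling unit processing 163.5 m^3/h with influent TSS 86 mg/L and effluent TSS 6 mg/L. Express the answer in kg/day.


Concentration drop: TSS_in - TSS_out = 86 - 6 = 80 mg/L
Hourly solids removed = Q * dTSS = 163.5 m^3/h * 80 mg/L = 13080 g/h  (m^3/h * mg/L = g/h)
Daily solids removed = 13080 * 24 = 313920 g/day
Convert g to kg: 313920 / 1000 = 313.92 kg/day

313.92 kg/day


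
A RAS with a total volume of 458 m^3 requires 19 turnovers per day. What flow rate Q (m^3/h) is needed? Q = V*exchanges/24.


Daily recirculation volume = 458 m^3 * 19 = 8702 m^3/day
Flow rate Q = daily volume / 24 h = 8702 / 24 = 362.583 m^3/h

362.583 m^3/h


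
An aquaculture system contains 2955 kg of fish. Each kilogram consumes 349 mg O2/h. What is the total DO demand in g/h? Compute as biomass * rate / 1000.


Total O2 consumption (mg/h) = 2955 kg * 349 mg/(kg*h) = 1031295 mg/h
Convert to g/h: 1031295 / 1000 = 1031.295 g/h

1031.295 g/h


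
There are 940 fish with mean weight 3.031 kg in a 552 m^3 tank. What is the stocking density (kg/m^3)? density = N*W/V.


Total biomass = 940 fish * 3.031 kg = 2849.14 kg
Density = total biomass / volume = 2849.14 / 552 = 5.16149 kg/m^3

5.16149 kg/m^3


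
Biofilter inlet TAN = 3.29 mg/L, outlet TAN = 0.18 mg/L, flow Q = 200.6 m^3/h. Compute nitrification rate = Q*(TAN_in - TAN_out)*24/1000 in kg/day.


Concentration drop: TAN_in - TAN_out = 3.29 - 0.18 = 3.11 mg/L
Hourly TAN removed = Q * dTAN = 200.6 m^3/h * 3.11 mg/L = 623.866 g/h  (m^3/h * mg/L = g/h)
Daily TAN removed = 623.866 * 24 = 14972.784 g/day
Convert to kg/day: 14972.784 / 1000 = 14.972784 kg/day

14.972784 kg/day


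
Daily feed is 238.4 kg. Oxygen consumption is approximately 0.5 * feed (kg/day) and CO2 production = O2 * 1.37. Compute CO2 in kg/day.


O2 = 238.4 * 0.5 = 119.2
CO2 = 119.2 * 1.37 = 163.304

163.304 kg/day


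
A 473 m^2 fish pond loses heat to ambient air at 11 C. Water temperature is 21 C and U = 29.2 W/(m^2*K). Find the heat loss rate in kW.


Temperature difference dT = 21 - 11 = 10 K
Heat loss (W) = U * A * dT = 29.2 * 473 * 10 = 138116 W
Convert to kW: 138116 / 1000 = 138.116 kW

138.116 kW


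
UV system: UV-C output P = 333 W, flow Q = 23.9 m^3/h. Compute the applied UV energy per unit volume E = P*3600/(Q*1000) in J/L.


Energy delivered per hour = 333 W * 3600 s = 1198800 J/h
Volume treated per hour = 23.9 m^3/h * 1000 = 23900 L/h
dose = 1198800 / 23900 = 50.159 J/L

50.159 J/L


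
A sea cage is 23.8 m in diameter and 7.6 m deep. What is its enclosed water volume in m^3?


r = d/2 = 23.8/2 = 11.9 m
Base area = pi*r^2 = pi*11.9^2 = 444.88094 m^2
Volume = 444.88094 * 7.6 = 3381.1 m^3

3381.1 m^3


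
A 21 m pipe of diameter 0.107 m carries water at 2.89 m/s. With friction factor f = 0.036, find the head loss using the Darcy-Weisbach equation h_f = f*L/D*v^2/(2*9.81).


v^2 = 2.89^2 = 8.3521 m^2/s^2
L/D = 21/0.107 = 196.26168
h_f = f*(L/D)*v^2/(2g) = 0.036 * 196.26168 * 8.3521 / 19.62 = 3.0077 m

3.0077 m


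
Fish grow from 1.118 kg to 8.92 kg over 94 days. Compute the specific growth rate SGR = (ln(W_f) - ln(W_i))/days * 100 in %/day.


ln(W_f) = ln(8.92) = 2.1882959
ln(W_i) = ln(1.118) = 0.11154137
ln(W_f) - ln(W_i) = 2.1882959 - 0.11154137 = 2.0767545
SGR = 2.0767545 / 94 * 100 = 2.20931 %/day

2.20931 %/day


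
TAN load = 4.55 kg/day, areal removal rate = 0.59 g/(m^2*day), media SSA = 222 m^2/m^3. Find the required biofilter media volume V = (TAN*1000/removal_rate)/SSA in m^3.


A = 4.55*1000 / 0.59 = 7711.8644 m^2
V = 7711.8644 / 222 = 34.7381

34.7381 m^3


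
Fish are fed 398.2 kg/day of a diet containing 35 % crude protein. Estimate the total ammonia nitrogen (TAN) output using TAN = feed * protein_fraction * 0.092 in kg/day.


Protein in feed = 398.2 * 35/100 = 139.37 kg/day
TAN = protein * 0.092 = 139.37 * 0.092 = 12.82204 kg/day

12.82204 kg/day


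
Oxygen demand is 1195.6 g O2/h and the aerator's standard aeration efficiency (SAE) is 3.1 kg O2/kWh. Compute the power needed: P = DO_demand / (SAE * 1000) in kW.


SAE in g O2/kWh = 3.1 * 1000 = 3100 g/kWh
P = DO_demand / SAE_g = 1195.6 / 3100 = 0.385677 kW

0.385677 kW


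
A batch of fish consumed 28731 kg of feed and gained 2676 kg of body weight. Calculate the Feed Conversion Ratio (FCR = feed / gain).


FCR = feed consumed / weight gained
FCR = 28731 kg / 2676 kg = 10.7365

10.7365


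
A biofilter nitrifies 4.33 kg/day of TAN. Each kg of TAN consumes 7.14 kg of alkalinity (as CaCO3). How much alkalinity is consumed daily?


Alkalinity factor: 7.14 kg CaCO3 consumed per kg TAN nitrified
alk = 4.33 kg TAN * 7.14 = 30.9162 kg CaCO3/day

30.9162 kg CaCO3/day


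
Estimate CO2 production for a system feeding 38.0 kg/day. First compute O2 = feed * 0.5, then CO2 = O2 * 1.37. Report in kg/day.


O2 = 38.0 * 0.5 = 19
CO2 = 19 * 1.37 = 26.03

26.03 kg/day


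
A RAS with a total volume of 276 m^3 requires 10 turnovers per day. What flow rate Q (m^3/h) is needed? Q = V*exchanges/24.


Daily recirculation volume = 276 m^3 * 10 = 2760 m^3/day
Flow rate Q = daily volume / 24 h = 2760 / 24 = 115 m^3/h

115 m^3/h


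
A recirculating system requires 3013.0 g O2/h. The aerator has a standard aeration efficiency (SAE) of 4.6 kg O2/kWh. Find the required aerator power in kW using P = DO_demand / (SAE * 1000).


SAE in g O2/kWh = 4.6 * 1000 = 4600 g/kWh
P = DO_demand / SAE_g = 3013.0 / 4600 = 0.655 kW

0.655 kW


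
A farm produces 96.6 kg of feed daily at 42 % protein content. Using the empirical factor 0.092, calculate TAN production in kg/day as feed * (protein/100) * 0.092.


Protein in feed = 96.6 * 42/100 = 40.572 kg/day
TAN = protein * 0.092 = 40.572 * 0.092 = 3.732624 kg/day

3.732624 kg/day


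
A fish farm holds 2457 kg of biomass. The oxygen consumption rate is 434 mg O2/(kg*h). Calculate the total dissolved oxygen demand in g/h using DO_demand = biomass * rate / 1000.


Total O2 consumption (mg/h) = 2457 kg * 434 mg/(kg*h) = 1066338 mg/h
Convert to g/h: 1066338 / 1000 = 1066.338 g/h

1066.338 g/h


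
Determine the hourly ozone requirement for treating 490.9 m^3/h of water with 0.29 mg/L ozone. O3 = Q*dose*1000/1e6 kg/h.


O3 demand (mg/h) = Q * dose * 1000 = 490.9 * 0.29 * 1000 = 142361 mg/h
Convert mg to kg: 142361 / 1e6 = 0.142361 kg/h

0.142361 kg/h


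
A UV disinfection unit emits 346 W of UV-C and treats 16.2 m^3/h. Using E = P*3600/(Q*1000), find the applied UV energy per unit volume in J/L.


Energy delivered per hour = 346 W * 3600 s = 1245600 J/h
Volume treated per hour = 16.2 m^3/h * 1000 = 16200 L/h
dose = 1245600 / 16200 = 76.8889 J/L

76.8889 J/L


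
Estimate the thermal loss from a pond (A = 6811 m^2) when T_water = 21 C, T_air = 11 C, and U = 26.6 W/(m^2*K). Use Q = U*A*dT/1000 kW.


Temperature difference dT = 21 - 11 = 10 K
Heat loss (W) = U * A * dT = 26.6 * 6811 * 10 = 1811726 W
Convert to kW: 1811726 / 1000 = 1811.726 kW

1811.726 kW


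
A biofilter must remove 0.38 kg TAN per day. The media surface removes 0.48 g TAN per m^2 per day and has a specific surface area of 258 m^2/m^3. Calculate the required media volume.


A = 0.38*1000 / 0.48 = 791.66667 m^2
V = 791.66667 / 258 = 3.06848

3.06848 m^3


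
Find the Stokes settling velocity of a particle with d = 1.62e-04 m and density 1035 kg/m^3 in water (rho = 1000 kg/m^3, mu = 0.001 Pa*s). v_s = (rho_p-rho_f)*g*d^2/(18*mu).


Density difference: rho_p - rho_f = 1035 - 1000 = 35 kg/m^3
d^2 = (1.62e-04)^2 = 2.6244e-08 m^2
Numerator = (rho_p - rho_f) * g * d^2 = 35 * 9.81 * 2.6244e-08 = 9.0108774e-06
Denominator = 18 * mu = 18 * 0.001 = 0.018
v_s = 9.0108774e-06 / 0.018 = 5.00604e-04 m/s
Check: Re = rho_f * v_s * d / mu = 1000 * 5.00604e-04 * 1.62e-04 / 0.001 = 0.0811 < 1, so Stokes' law applies.

5.00604e-04 m/s


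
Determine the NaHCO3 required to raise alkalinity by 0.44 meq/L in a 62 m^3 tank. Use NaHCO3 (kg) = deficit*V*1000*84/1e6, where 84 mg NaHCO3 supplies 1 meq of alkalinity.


Tank volume in L = 62 m^3 * 1000 = 62000 L
Total meq required = 0.44 meq/L * 62000 L = 27280 meq
NaHCO3 mass = 27280 meq * 84 mg/meq / 1e6 = 2.29152 kg

2.29152 kg


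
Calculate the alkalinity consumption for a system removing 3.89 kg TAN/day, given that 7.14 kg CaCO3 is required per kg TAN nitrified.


Alkalinity factor: 7.14 kg CaCO3 consumed per kg TAN nitrified
alk = 3.89 kg TAN * 7.14 = 27.7746 kg CaCO3/day

27.7746 kg CaCO3/day


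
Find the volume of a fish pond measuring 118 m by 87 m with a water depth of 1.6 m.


Base area = L * W = 118 * 87 = 10266 m^2
Volume = area * depth = 10266 * 1.6 = 16425.6 m^3

16425.6 m^3


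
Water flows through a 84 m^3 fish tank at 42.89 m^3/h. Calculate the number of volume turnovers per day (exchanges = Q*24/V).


Daily flow volume = 42.89 m^3/h * 24 h = 1029.36 m^3/day
Exchanges = daily flow / tank volume = 1029.36 / 84 = 12.2543 exchanges/day

12.2543 exchanges/day


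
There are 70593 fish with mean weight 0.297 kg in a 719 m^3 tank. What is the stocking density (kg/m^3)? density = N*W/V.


Total biomass = 70593 fish * 0.297 kg = 20966.121 kg
Density = total biomass / volume = 20966.121 / 719 = 29.1601 kg/m^3

29.1601 kg/m^3


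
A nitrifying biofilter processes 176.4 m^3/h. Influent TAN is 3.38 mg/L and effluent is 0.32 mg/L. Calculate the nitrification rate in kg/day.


Concentration drop: TAN_in - TAN_out = 3.38 - 0.32 = 3.06 mg/L
Hourly TAN removed = Q * dTAN = 176.4 m^3/h * 3.06 mg/L = 539.784 g/h  (m^3/h * mg/L = g/h)
Daily TAN removed = 539.784 * 24 = 12954.816 g/day
Convert to kg/day: 12954.816 / 1000 = 12.954816 kg/day

12.954816 kg/day


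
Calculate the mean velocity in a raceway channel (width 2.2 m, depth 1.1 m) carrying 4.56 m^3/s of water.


Cross-sectional area = W * d = 2.2 * 1.1 = 2.42 m^2
Velocity = Q / A = 4.56 / 2.42 = 1.8843 m/s

1.8843 m/s


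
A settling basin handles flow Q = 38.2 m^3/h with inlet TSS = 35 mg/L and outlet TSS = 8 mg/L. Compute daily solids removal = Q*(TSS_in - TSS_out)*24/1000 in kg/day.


Concentration drop: TSS_in - TSS_out = 35 - 8 = 27 mg/L
Hourly solids removed = Q * dTSS = 38.2 m^3/h * 27 mg/L = 1031.4 g/h  (m^3/h * mg/L = g/h)
Daily solids removed = 1031.4 * 24 = 24753.6 g/day
Convert g to kg: 24753.6 / 1000 = 24.7536 kg/day

24.7536 kg/day


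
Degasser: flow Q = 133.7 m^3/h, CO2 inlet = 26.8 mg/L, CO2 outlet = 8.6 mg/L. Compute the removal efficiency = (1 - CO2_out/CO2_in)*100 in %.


CO2_out / CO2_in = 8.6 / 26.8 = 0.32089552
Fraction remaining = 0.32089552
efficiency = (1 - 0.32089552) * 100 = 67.9104 %

67.9104 %


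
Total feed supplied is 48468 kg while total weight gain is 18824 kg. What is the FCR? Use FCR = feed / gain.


FCR = feed consumed / weight gained
FCR = 48468 kg / 18824 kg = 2.5748

2.5748


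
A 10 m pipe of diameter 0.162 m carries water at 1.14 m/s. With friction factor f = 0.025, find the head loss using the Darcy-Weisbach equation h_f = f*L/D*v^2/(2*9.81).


v^2 = 1.14^2 = 1.2996 m^2/s^2
L/D = 10/0.162 = 61.728395
h_f = f*(L/D)*v^2/(2g) = 0.025 * 61.728395 * 1.2996 / 19.62 = 0.10222 m

0.10222 m


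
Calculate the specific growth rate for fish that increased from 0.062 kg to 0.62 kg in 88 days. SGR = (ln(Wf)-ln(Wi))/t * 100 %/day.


ln(W_f) = ln(0.62) = -0.4780358
ln(W_i) = ln(0.062) = -2.7806209
ln(W_f) - ln(W_i) = -0.4780358 - -2.7806209 = 2.3025851
SGR = 2.3025851 / 88 * 100 = 2.61657 %/day

2.61657 %/day


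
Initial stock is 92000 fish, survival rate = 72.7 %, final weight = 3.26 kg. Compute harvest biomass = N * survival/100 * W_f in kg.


Survivors = 92000 * 72.7/100 = 66884 fish
Harvest biomass = survivors * W_f = 66884 * 3.26 = 218041.84 kg

218041.84 kg


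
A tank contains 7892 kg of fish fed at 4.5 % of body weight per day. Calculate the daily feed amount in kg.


Feeding rate fraction = 4.5% / 100 = 0.045
Daily feed = 7892 kg * 0.045 = 355.14 kg/day

355.14 kg/day


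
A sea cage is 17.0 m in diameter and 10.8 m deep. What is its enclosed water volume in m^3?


r = d/2 = 17.0/2 = 8.5 m
Base area = pi*r^2 = pi*8.5^2 = 226.98007 m^2
Volume = 226.98007 * 10.8 = 2451.38 m^3

2451.38 m^3


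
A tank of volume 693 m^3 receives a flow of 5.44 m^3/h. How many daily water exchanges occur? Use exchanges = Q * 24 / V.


Daily flow volume = 5.44 m^3/h * 24 h = 130.56 m^3/day
Exchanges = daily flow / tank volume = 130.56 / 693 = 0.188398 exchanges/day

0.188398 exchanges/day


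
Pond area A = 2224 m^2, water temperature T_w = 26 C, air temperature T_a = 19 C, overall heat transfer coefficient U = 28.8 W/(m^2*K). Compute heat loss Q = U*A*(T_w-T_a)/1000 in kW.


Temperature difference dT = 26 - 19 = 7 K
Heat loss (W) = U * A * dT = 28.8 * 2224 * 7 = 448358.4 W
Convert to kW: 448358.4 / 1000 = 448.3584 kW

448.3584 kW


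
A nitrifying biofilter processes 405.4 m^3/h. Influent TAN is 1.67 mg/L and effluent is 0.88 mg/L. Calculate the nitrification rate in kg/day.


Concentration drop: TAN_in - TAN_out = 1.67 - 0.88 = 0.79 mg/L
Hourly TAN removed = Q * dTAN = 405.4 m^3/h * 0.79 mg/L = 320.266 g/h  (m^3/h * mg/L = g/h)
Daily TAN removed = 320.266 * 24 = 7686.384 g/day
Convert to kg/day: 7686.384 / 1000 = 7.686384 kg/day

7.686384 kg/day


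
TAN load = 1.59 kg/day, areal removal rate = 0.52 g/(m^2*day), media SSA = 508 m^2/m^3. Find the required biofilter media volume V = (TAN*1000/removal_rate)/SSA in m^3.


A = 1.59*1000 / 0.52 = 3057.6923 m^2
V = 3057.6923 / 508 = 6.01908

6.01908 m^3


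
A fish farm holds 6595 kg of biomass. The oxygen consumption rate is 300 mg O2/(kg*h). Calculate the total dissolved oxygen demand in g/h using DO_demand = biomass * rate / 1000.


Total O2 consumption (mg/h) = 6595 kg * 300 mg/(kg*h) = 1978500 mg/h
Convert to g/h: 1978500 / 1000 = 1978.5 g/h

1978.5 g/h


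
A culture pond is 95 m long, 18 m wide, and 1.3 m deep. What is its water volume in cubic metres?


Base area = L * W = 95 * 18 = 1710 m^2
Volume = area * depth = 1710 * 1.3 = 2223 m^3

2223 m^3


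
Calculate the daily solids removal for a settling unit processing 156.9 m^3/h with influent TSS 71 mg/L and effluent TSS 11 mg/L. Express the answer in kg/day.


Concentration drop: TSS_in - TSS_out = 71 - 11 = 60 mg/L
Hourly solids removed = Q * dTSS = 156.9 m^3/h * 60 mg/L = 9414 g/h  (m^3/h * mg/L = g/h)
Daily solids removed = 9414 * 24 = 225936 g/day
Convert g to kg: 225936 / 1000 = 225.936 kg/day

225.936 kg/day


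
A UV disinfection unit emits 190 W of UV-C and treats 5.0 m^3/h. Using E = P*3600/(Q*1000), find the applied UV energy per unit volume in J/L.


Energy delivered per hour = 190 W * 3600 s = 684000 J/h
Volume treated per hour = 5.0 m^3/h * 1000 = 5000 L/h
dose = 684000 / 5000 = 136.8 J/L

136.8 J/L


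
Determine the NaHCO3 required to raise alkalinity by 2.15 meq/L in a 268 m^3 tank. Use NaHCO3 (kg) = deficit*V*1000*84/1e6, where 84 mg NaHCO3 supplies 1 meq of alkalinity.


Tank volume in L = 268 m^3 * 1000 = 268000 L
Total meq required = 2.15 meq/L * 268000 L = 576200 meq
NaHCO3 mass = 576200 meq * 84 mg/meq / 1e6 = 48.4008 kg

48.4008 kg


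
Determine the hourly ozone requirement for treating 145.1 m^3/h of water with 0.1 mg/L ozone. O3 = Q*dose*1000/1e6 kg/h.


O3 demand (mg/h) = Q * dose * 1000 = 145.1 * 0.1 * 1000 = 14510 mg/h
Convert mg to kg: 14510 / 1e6 = 0.01451 kg/h

0.01451 kg/h


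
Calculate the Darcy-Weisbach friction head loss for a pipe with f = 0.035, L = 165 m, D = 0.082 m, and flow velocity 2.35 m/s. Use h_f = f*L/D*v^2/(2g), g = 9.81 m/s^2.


v^2 = 2.35^2 = 5.5225 m^2/s^2
L/D = 165/0.082 = 2012.1951
h_f = f*(L/D)*v^2/(2g) = 0.035 * 2012.1951 * 5.5225 / 19.62 = 19.8232 m

19.8232 m


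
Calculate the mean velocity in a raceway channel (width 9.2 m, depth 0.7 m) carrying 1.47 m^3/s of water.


Cross-sectional area = W * d = 9.2 * 0.7 = 6.44 m^2
Velocity = Q / A = 1.47 / 6.44 = 0.228261 m/s

0.228261 m/s


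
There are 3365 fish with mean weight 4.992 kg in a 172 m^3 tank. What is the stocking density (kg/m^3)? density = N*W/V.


Total biomass = 3365 fish * 4.992 kg = 16798.08 kg
Density = total biomass / volume = 16798.08 / 172 = 97.6633 kg/m^3

97.6633 kg/m^3


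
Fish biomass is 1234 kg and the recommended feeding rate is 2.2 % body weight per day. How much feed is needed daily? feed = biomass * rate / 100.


Feeding rate fraction = 2.2% / 100 = 0.022
Daily feed = 1234 kg * 0.022 = 27.148 kg/day

27.148 kg/day


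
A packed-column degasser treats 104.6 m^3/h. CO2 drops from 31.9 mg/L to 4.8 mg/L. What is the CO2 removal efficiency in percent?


CO2_out / CO2_in = 4.8 / 31.9 = 0.15047022
Fraction remaining = 0.15047022
efficiency = (1 - 0.15047022) * 100 = 84.953 %

84.953 %


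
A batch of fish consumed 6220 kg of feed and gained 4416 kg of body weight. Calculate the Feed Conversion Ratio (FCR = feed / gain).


FCR = feed consumed / weight gained
FCR = 6220 kg / 4416 kg = 1.40851

1.40851


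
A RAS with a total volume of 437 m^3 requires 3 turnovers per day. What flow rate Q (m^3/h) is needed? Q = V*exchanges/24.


Daily recirculation volume = 437 m^3 * 3 = 1311 m^3/day
Flow rate Q = daily volume / 24 h = 1311 / 24 = 54.625 m^3/h

54.625 m^3/h


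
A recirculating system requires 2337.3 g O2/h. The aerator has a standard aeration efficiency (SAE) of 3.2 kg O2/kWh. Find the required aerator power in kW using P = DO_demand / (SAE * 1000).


SAE in g O2/kWh = 3.2 * 1000 = 3200 g/kWh
P = DO_demand / SAE_g = 2337.3 / 3200 = 0.730406 kW

0.730406 kW


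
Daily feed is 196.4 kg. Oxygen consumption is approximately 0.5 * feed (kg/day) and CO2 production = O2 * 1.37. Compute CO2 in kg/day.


O2 = 196.4 * 0.5 = 98.2
CO2 = 98.2 * 1.37 = 134.534

134.534 kg/day


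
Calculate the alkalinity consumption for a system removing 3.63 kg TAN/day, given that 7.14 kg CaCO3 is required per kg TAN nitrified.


Alkalinity factor: 7.14 kg CaCO3 consumed per kg TAN nitrified
alk = 3.63 kg TAN * 7.14 = 25.9182 kg CaCO3/day

25.9182 kg CaCO3/day


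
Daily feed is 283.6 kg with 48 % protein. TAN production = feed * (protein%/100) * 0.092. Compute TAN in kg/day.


Protein in feed = 283.6 * 48/100 = 136.128 kg/day
TAN = protein * 0.092 = 136.128 * 0.092 = 12.523776 kg/day

12.523776 kg/day


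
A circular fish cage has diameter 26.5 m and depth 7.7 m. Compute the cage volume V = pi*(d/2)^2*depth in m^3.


r = d/2 = 26.5/2 = 13.25 m
Base area = pi*r^2 = pi*13.25^2 = 551.54586 m^2
Volume = 551.54586 * 7.7 = 4246.9 m^3

4246.9 m^3


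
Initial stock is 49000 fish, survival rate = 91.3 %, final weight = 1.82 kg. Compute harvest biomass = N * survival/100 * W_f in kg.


Survivors = 49000 * 91.3/100 = 44737 fish
Harvest biomass = survivors * W_f = 44737 * 1.82 = 81421.34 kg

81421.34 kg


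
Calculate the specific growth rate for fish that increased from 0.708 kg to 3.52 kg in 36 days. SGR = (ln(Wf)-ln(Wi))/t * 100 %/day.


ln(W_f) = ln(3.52) = 1.258461
ln(W_i) = ln(0.708) = -0.34531119
ln(W_f) - ln(W_i) = 1.258461 - -0.34531119 = 1.6037722
SGR = 1.6037722 / 36 * 100 = 4.45492 %/day

4.45492 %/day


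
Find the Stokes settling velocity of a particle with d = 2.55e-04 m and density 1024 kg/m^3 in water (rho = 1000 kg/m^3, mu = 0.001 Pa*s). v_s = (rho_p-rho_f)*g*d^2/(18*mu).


Density difference: rho_p - rho_f = 1024 - 1000 = 24 kg/m^3
d^2 = (2.55e-04)^2 = 6.5025e-08 m^2
Numerator = (rho_p - rho_f) * g * d^2 = 24 * 9.81 * 6.5025e-08 = 1.5309486e-05
Denominator = 18 * mu = 18 * 0.001 = 0.018
v_s = 1.5309486e-05 / 0.018 = 8.50527e-04 m/s
Check: Re = rho_f * v_s * d / mu = 1000 * 8.50527e-04 * 2.55e-04 / 0.001 = 0.217 < 1, so Stokes' law applies.

8.50527e-04 m/s


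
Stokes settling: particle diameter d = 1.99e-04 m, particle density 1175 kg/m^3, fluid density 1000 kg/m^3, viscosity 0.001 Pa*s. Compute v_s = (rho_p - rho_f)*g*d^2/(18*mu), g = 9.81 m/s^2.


Density difference: rho_p - rho_f = 1175 - 1000 = 175 kg/m^3
d^2 = (1.99e-04)^2 = 3.9601e-08 m^2
Numerator = (rho_p - rho_f) * g * d^2 = 175 * 9.81 * 3.9601e-08 = 6.7985017e-05
Denominator = 18 * mu = 18 * 0.001 = 0.018
v_s = 6.7985017e-05 / 0.018 = 0.00377695 m/s
Check: Re = rho_f * v_s * d / mu = 1000 * 0.00377695 * 1.99e-04 / 0.001 = 0.752 < 1, so Stokes' law applies.

0.00377695 m/s


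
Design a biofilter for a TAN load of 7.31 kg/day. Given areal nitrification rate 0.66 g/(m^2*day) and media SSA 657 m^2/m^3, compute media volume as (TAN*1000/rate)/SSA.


A = 7.31*1000 / 0.66 = 11075.758 m^2
V = 11075.758 / 657 = 16.8581

16.8581 m^3


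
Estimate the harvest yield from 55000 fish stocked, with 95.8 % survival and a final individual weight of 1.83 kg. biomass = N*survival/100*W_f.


Survivors = 55000 * 95.8/100 = 52690 fish
Harvest biomass = survivors * W_f = 52690 * 1.83 = 96422.7 kg

96422.7 kg


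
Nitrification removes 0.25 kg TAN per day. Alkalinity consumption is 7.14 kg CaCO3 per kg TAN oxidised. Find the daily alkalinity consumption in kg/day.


Alkalinity factor: 7.14 kg CaCO3 consumed per kg TAN nitrified
alk = 0.25 kg TAN * 7.14 = 1.785 kg CaCO3/day

1.785 kg CaCO3/day


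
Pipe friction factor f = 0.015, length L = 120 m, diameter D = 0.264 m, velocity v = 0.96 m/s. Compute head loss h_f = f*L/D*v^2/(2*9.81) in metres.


v^2 = 0.96^2 = 0.9216 m^2/s^2
L/D = 120/0.264 = 454.54545
h_f = f*(L/D)*v^2/(2g) = 0.015 * 454.54545 * 0.9216 / 19.62 = 0.320267 m

0.320267 m


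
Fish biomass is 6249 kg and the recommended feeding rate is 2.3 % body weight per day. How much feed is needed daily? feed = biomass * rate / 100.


Feeding rate fraction = 2.3% / 100 = 0.023
Daily feed = 6249 kg * 0.023 = 143.727 kg/day

143.727 kg/day


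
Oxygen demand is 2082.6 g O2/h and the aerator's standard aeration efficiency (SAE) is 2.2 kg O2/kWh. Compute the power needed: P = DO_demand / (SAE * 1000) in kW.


SAE in g O2/kWh = 2.2 * 1000 = 2200 g/kWh
P = DO_demand / SAE_g = 2082.6 / 2200 = 0.946636 kW

0.946636 kW


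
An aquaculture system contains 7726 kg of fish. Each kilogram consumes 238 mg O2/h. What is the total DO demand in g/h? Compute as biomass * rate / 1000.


Total O2 consumption (mg/h) = 7726 kg * 238 mg/(kg*h) = 1838788 mg/h
Convert to g/h: 1838788 / 1000 = 1838.788 g/h

1838.788 g/h


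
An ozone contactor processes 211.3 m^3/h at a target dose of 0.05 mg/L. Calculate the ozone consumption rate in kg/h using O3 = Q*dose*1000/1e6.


O3 demand (mg/h) = Q * dose * 1000 = 211.3 * 0.05 * 1000 = 10565 mg/h
Convert mg to kg: 10565 / 1e6 = 0.010565 kg/h

0.010565 kg/h


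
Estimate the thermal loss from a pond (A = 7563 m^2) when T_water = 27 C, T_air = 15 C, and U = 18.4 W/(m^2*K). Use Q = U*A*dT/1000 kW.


Temperature difference dT = 27 - 15 = 12 K
Heat loss (W) = U * A * dT = 18.4 * 7563 * 12 = 1669910.4 W
Convert to kW: 1669910.4 / 1000 = 1669.9104 kW

1669.9104 kW


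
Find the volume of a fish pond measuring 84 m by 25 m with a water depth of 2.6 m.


Base area = L * W = 84 * 25 = 2100 m^2
Volume = area * depth = 2100 * 2.6 = 5460 m^3

5460 m^3


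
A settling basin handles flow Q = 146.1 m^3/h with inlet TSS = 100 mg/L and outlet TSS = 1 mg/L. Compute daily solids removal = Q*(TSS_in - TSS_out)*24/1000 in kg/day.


Concentration drop: TSS_in - TSS_out = 100 - 1 = 99 mg/L
Hourly solids removed = Q * dTSS = 146.1 m^3/h * 99 mg/L = 14463.9 g/h  (m^3/h * mg/L = g/h)
Daily solids removed = 14463.9 * 24 = 347133.6 g/day
Convert g to kg: 347133.6 / 1000 = 347.1336 kg/day

347.1336 kg/day


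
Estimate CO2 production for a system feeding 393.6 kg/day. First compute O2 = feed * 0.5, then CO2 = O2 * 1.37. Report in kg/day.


O2 = 393.6 * 0.5 = 196.8
CO2 = 196.8 * 1.37 = 269.616

269.616 kg/day


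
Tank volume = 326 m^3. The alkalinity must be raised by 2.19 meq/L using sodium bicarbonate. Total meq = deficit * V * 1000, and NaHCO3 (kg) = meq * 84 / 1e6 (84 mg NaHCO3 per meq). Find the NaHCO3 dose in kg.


Tank volume in L = 326 m^3 * 1000 = 326000 L
Total meq required = 2.19 meq/L * 326000 L = 713940 meq
NaHCO3 mass = 713940 meq * 84 mg/meq / 1e6 = 59.971 kg

59.971 kg


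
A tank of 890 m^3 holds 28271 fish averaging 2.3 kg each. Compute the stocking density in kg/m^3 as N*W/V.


Total biomass = 28271 fish * 2.3 kg = 65023.3 kg
Density = total biomass / volume = 65023.3 / 890 = 73.0599 kg/m^3

73.0599 kg/m^3


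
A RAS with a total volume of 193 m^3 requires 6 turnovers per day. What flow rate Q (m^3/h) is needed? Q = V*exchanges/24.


Daily recirculation volume = 193 m^3 * 6 = 1158 m^3/day
Flow rate Q = daily volume / 24 h = 1158 / 24 = 48.25 m^3/h

48.25 m^3/h


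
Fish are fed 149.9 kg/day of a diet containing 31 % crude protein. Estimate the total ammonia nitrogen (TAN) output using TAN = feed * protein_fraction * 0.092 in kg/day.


Protein in feed = 149.9 * 31/100 = 46.469 kg/day
TAN = protein * 0.092 = 46.469 * 0.092 = 4.275148 kg/day

4.275148 kg/day


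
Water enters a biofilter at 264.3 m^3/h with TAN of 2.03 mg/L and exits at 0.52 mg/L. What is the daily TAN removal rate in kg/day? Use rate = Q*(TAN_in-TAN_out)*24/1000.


Concentration drop: TAN_in - TAN_out = 2.03 - 0.52 = 1.51 mg/L
Hourly TAN removed = Q * dTAN = 264.3 m^3/h * 1.51 mg/L = 399.093 g/h  (m^3/h * mg/L = g/h)
Daily TAN removed = 399.093 * 24 = 9578.232 g/day
Convert to kg/day: 9578.232 / 1000 = 9.578232 kg/day

9.578232 kg/day


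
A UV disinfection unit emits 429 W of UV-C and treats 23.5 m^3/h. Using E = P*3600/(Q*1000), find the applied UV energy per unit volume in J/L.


Energy delivered per hour = 429 W * 3600 s = 1544400 J/h
Volume treated per hour = 23.5 m^3/h * 1000 = 23500 L/h
dose = 1544400 / 23500 = 65.7191 J/L

65.7191 J/L


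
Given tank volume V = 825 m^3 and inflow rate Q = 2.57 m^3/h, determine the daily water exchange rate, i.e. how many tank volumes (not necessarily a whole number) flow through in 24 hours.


Daily flow volume = 2.57 m^3/h * 24 h = 61.68 m^3/day
Exchanges = daily flow / tank volume = 61.68 / 825 = 0.0747636 exchanges/day

0.0747636 exchanges/day


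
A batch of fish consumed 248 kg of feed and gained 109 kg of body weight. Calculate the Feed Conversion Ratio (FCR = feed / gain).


FCR = feed consumed / weight gained
FCR = 248 kg / 109 kg = 2.27523

2.27523


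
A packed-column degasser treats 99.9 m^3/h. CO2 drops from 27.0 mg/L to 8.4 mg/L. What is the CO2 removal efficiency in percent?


CO2_out / CO2_in = 8.4 / 27.0 = 0.31111111
Fraction remaining = 0.31111111
efficiency = (1 - 0.31111111) * 100 = 68.8889 %

68.8889 %


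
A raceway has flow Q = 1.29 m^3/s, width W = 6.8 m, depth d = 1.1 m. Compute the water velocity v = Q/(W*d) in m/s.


Cross-sectional area = W * d = 6.8 * 1.1 = 7.48 m^2
Velocity = Q / A = 1.29 / 7.48 = 0.17246 m/s

0.17246 m/s


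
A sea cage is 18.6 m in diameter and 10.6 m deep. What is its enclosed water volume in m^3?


r = d/2 = 18.6/2 = 9.3 m
Base area = pi*r^2 = pi*9.3^2 = 271.71635 m^2
Volume = 271.71635 * 10.6 = 2880.19 m^3

2880.19 m^3


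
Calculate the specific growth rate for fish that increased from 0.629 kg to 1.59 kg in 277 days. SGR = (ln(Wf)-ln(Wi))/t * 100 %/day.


ln(W_f) = ln(1.59) = 0.46373402
ln(W_i) = ln(0.629) = -0.46362402
ln(W_f) - ln(W_i) = 0.46373402 - -0.46362402 = 0.92735804
SGR = 0.92735804 / 277 * 100 = 0.334786 %/day

0.334786 %/day


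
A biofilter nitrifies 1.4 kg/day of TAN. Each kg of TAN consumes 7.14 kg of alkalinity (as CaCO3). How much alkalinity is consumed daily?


Alkalinity factor: 7.14 kg CaCO3 consumed per kg TAN nitrified
alk = 1.4 kg TAN * 7.14 = 9.996 kg CaCO3/day

9.996 kg CaCO3/day


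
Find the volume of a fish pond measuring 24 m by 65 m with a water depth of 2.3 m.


Base area = L * W = 24 * 65 = 1560 m^2
Volume = area * depth = 1560 * 2.3 = 3588 m^3

3588 m^3


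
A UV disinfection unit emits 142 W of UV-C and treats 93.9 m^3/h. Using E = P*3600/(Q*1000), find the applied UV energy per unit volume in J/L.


Energy delivered per hour = 142 W * 3600 s = 511200 J/h
Volume treated per hour = 93.9 m^3/h * 1000 = 93900 L/h
dose = 511200 / 93900 = 5.44409 J/L

5.44409 J/L


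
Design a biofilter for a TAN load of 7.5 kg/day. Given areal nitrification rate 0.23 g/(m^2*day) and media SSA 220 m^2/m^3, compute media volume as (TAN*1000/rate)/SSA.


A = 7.5*1000 / 0.23 = 32608.696 m^2
V = 32608.696 / 220 = 148.221

148.221 m^3


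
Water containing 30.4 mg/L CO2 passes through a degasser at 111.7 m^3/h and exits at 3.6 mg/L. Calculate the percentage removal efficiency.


CO2_out / CO2_in = 3.6 / 30.4 = 0.11842105
Fraction remaining = 0.11842105
efficiency = (1 - 0.11842105) * 100 = 88.1579 %

88.1579 %


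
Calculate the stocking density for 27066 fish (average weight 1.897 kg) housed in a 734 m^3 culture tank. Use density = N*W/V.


Total biomass = 27066 fish * 1.897 kg = 51344.202 kg
Density = total biomass / volume = 51344.202 / 734 = 69.9512 kg/m^3

69.9512 kg/m^3


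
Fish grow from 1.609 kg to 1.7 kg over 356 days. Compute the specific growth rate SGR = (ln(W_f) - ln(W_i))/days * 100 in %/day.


ln(W_f) = ln(1.7) = 0.53062825
ln(W_i) = ln(1.609) = 0.47561287
ln(W_f) - ln(W_i) = 0.53062825 - 0.47561287 = 0.05501538
SGR = 0.05501538 / 356 * 100 = 0.0154538 %/day

0.0154538 %/day


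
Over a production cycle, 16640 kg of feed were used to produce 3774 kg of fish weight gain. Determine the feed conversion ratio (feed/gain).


FCR = feed consumed / weight gained
FCR = 16640 kg / 3774 kg = 4.40911

4.40911


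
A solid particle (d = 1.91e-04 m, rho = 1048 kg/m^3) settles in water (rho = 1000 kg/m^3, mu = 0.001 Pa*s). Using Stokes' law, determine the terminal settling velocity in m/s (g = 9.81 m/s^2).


Density difference: rho_p - rho_f = 1048 - 1000 = 48 kg/m^3
d^2 = (1.91e-04)^2 = 3.6481e-08 m^2
Numerator = (rho_p - rho_f) * g * d^2 = 48 * 9.81 * 3.6481e-08 = 1.7178173e-05
Denominator = 18 * mu = 18 * 0.001 = 0.018
v_s = 1.7178173e-05 / 0.018 = 9.54343e-04 m/s
Check: Re = rho_f * v_s * d / mu = 1000 * 9.54343e-04 * 1.91e-04 / 0.001 = 0.182 < 1, so Stokes' law applies.

9.54343e-04 m/s


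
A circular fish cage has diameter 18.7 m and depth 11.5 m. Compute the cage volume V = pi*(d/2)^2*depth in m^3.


r = d/2 = 18.7/2 = 9.35 m
Base area = pi*r^2 = pi*9.35^2 = 274.64588 m^2
Volume = 274.64588 * 11.5 = 3158.43 m^3

3158.43 m^3


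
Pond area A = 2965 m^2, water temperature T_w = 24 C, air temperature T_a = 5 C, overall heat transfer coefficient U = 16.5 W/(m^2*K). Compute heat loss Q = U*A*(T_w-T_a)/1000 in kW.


Temperature difference dT = 24 - 5 = 19 K
Heat loss (W) = U * A * dT = 16.5 * 2965 * 19 = 929527.5 W
Convert to kW: 929527.5 / 1000 = 929.5275 kW

929.5275 kW


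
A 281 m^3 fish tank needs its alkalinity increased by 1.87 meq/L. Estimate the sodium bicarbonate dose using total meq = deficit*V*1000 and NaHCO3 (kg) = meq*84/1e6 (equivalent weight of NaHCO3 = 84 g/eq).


Tank volume in L = 281 m^3 * 1000 = 281000 L
Total meq required = 1.87 meq/L * 281000 L = 525470 meq
NaHCO3 mass = 525470 meq * 84 mg/meq / 1e6 = 44.1395 kg

44.1395 kg


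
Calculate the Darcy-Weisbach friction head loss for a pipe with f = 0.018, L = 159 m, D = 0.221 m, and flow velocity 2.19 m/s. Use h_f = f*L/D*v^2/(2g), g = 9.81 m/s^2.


v^2 = 2.19^2 = 4.7961 m^2/s^2
L/D = 159/0.221 = 719.45701
h_f = f*(L/D)*v^2/(2g) = 0.018 * 719.45701 * 4.7961 / 19.62 = 3.16568 m

3.16568 m
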